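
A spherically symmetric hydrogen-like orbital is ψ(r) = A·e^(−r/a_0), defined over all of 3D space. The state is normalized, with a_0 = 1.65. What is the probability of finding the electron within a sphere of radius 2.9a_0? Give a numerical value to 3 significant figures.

P = ∫ |ψ|² 4πr² dr over r ≤ 2.9a_0.
Normalization gives A² = 1/(π·a_0^3).
In terms of u = r/a_0 (A², 4π and the length scale all cancel between numerator and denominator), P = [∫_{0}^{2.9} u^2·e^(-2·u) du] / [∫_{0}^{∞} u^2·e^(-2·u) du].
Using ∫ u^2·e^(-2·u) du = -(2·u^2 + 2·u + 1)·e^(-2·u)/4, the numerator is 1/4 - 1181·e^(-29/5)/200 and the denominator is 1/4.
The region integral divided by the full integral gives P = 0.9285.

P ≈ 0.928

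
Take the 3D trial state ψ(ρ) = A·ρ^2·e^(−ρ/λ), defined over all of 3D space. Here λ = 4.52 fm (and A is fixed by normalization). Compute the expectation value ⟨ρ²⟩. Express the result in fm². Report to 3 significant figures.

The expectation value is the |ψ|²-weighted average of ρ^2: ∫ ρ^2|ψ|² 4πρ² dρ.
Using ∫₀^∞ ρⁿ e^(−αρ) dρ = n!/αⁿ⁺¹, evaluating both integrals, ⟨ρ²⟩ = 14·λ^2.
With λ = 4.52, ⟨ρ^2⟩ = 286.0.

⟨ρ^2⟩ ≈ 286 fm^2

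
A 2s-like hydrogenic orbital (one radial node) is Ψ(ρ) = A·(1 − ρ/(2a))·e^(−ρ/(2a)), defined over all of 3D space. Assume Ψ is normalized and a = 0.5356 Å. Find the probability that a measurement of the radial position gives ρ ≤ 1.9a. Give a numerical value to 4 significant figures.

With dV = 4πρ²dρ, the probability is ∫|Ψ|² dV over ρ ≤ 1.9a.
The full normalization integral is A²·[8·π·a^3] = 1, fixing A².
In terms of u = ρ/a (A², 4π and the length scale all cancel between numerator and denominator), P = [∫_{0}^{1.9} u^2·(1 - u/2)^2·e^(-u) du] / [∫_{0}^{∞} u^2·(1 - u/2)^2·e^(-u) du].
With ∫ u^2·(1 - u/2)^2·e^(-u) du = -(u^4/4 + u^2 + 2·u + 2)·e^(-u) + C, the region integral is ≈ 0.105261 and the full one is 2.
The region integral divided by the full integral gives P = 0.052630.

P ≈ 0.05263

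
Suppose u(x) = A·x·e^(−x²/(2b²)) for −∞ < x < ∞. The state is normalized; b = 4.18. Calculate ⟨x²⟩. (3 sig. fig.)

By definition ⟨x²⟩ = ∫ x^2 |u(x)|² dx.
With ∫_{−∞}^{∞} x^(2m) e^(−αx²) dx = (2m−1)!!·√π / (2^m α^(m+1/2)), evaluating both integrals, ⟨x²⟩ = 3·b^2/2.
With b = 4.18, ⟨x^2⟩ = 26.21.

⟨x^2⟩ ≈ 26.2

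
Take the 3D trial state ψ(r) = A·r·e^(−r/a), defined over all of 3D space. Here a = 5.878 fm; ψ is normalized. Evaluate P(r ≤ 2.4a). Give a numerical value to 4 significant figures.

P ≈ 0.5237

P = ∫ |ψ|² 4πr² dr over r ≤ 2.4a.
A² is fixed by ∫₀^∞ 4πr²|ψ|² dr = 1, i.e. A² = (3·π·a^5)^(−1).
In terms of u = r/a (A², 4π and the length scale all cancel between numerator and denominator), P = [∫_{0}^{2.4} u^4·e^(-2·u) du] / [∫_{0}^{∞} u^4·e^(-2·u) du].
With ∫ u^4·e^(-2·u) du = -(u^4/2 + u^3 + 3·u^2/2 + 3·u/2 + 3/4)·e^(-2·u) + C, the region integral is ≈ 0.392806 and the full one is 3/4.
This evaluates to P = 0.52374.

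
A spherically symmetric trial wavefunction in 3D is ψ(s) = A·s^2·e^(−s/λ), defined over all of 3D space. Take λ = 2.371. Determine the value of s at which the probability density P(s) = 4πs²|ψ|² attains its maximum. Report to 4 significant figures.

Differentiate P(s) = 4πs²|ψ|² with respect to s and set to zero.
This gives s = 3·λ.
With λ = 2.371, the most probable radial distance is 7.1130.

s ≈ 7.113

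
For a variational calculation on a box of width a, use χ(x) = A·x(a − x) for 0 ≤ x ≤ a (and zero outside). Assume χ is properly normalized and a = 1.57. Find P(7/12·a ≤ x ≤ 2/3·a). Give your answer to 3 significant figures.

|χ|² is the probability density, so P = ∫_{7/12·a}^{2/3·a} |χ|² dx.
The normalization integral ∫|χ|²dx over the whole domain equals a^5/30·A², and A² cancels in the ratio.
In terms of u = x/a (A² and the length scale cancel between numerator and denominator), P = [∫_{7/12}^{2/3} u^2·(1 - u)^2 du] / [∫_{0}^{1} u^2·(1 - u)^2 du].
Using ∫ u^2·(1 - u)^2 du = u^3·(6·u^2 - 15·u + 10)/30, the numerator is ≈ 0.0045581 and the denominator is 1/30.
The result is P = 0.1367.

P ≈ 0.137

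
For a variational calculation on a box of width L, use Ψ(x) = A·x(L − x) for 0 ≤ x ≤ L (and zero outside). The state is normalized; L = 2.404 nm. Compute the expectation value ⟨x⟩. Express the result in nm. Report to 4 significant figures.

⟨x⟩ = ∫ x |Ψ|² dx over the full domain.
The ratio of the moment integral to the normalization integral gives ⟨x⟩ = L/2.
Putting L = 2.404 gives 1.2020.

⟨x⟩ ≈ 1.202 nm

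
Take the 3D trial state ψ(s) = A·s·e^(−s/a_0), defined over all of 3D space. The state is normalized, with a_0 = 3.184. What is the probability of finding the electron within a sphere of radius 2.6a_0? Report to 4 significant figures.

Integrate the radial probability density 4πs²|ψ|² over s ≤ 2.6a_0.
The full normalization integral is A²·[3·π·a_0^5] = 1, fixing A².
Let u = s/a_0; then A², 4π and the length scale all cancel, so P = ∫_{0}^{2.6} u^4·e^(-2·u) du ÷ ∫_{0}^{∞} u^4·e^(-2·u) du.
An antiderivative of u^4·e^(-2·u) is -(u^4/2 + u^3 + 3·u^2/2 + 3·u/2 + 3/4)·e^(-2·u); evaluating from 0 to 2.6 gives ≈ 0.445404, while the full integral is 3/4.
Taking the ratio yields P = 0.59387.

P ≈ 0.5939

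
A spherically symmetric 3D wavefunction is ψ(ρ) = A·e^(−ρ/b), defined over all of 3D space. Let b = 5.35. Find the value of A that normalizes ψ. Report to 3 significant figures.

The normalization condition is ∫|ψ|² 4πρ² dρ = 1 from 0 to ∞.
With ∫₀^∞ ρ^2 e^(−αρ) dρ = 2!/α^3, the integral (without the A² prefactor) comes out to π·b^3.
Substituting b = 5.35 gives A² = 0.002079, so A = 0.04559.

A ≈ 0.0456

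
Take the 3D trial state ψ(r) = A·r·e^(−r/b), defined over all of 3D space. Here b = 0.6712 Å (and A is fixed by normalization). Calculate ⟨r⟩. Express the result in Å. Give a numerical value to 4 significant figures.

⟨r⟩ = ∫ r |ψ|² 4πr² dr over the full domain.
The ratio of the moment integral to the normalization integral gives ⟨r⟩ = 5·b/2.
With b = 0.6712, ⟨r⟩ = 1.6780.

⟨r⟩ ≈ 1.678 Å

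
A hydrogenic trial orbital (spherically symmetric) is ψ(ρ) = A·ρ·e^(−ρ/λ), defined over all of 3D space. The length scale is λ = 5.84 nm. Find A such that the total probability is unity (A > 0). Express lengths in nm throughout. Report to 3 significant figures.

A ≈ 0.00395 nm^(-5/2)

Normalization requires ∫|ψ|² 4πρ² dρ = 1, integrated from 0 to ∞.
The angular integral contributes 4π, leaving ∫₀^∞ ρ²|ψ|² dρ.
Carrying out the integral gives A² · 3·π·λ^5.
Hence A² = 1/[3·π·λ^5].
With λ = 5.84: A² = 0.00001562 and A = 0.003952.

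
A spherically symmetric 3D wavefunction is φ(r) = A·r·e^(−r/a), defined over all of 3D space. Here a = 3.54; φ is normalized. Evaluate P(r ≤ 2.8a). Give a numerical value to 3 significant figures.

P ≈ 0.658

Integrate the radial probability density 4πr²|φ|² over r ≤ 2.8a.
A² is fixed by ∫₀^∞ 4πr²|φ|² dr = 1, i.e. A² = (3·π·a^5)^(−1).
In terms of u = r/a (A², 4π and the length scale all cancel between numerator and denominator), P = [∫_{0}^{2.8} u^4·e^(-2·u) du] / [∫_{0}^{∞} u^4·e^(-2·u) du].
With ∫ u^4·e^(-2·u) du = -(u^4/2 + u^3 + 3·u^2/2 + 3·u/2 + 3/4)·e^(-2·u) + C, the region integral is ≈ 0.49339 and the full one is 3/4.
This evaluates to P = 0.6578.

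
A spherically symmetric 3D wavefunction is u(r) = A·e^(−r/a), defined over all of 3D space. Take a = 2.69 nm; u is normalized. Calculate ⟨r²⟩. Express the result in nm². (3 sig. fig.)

The expectation value is the |u|²-weighted average of r^2: ∫ r^2|u|² 4πr² dr.
Since the A² factors cancel between numerator and denominator, ⟨r²⟩ = 3·a^2.
Putting a = 2.69 gives 21.71.

⟨r^2⟩ ≈ 21.7 nm^2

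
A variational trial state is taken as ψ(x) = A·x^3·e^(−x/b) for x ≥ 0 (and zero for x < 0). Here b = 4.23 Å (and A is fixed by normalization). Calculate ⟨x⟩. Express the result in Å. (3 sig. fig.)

By definition ⟨x⟩ = ∫ x |ψ(x)|² dx.
Evaluating both integrals, ⟨x⟩ = 7·b/2.
Putting b = 4.23 gives 14.81.

⟨x⟩ ≈ 14.8 Å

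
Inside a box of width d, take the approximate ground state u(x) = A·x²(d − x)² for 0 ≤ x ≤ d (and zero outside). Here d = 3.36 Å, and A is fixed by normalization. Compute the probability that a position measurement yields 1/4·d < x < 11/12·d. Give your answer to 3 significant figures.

P ≈ 0.951

P = ∫_{1/4·d}^{11/12·d} |u(x)|² dx.
Since A² = 1/(d^9/630), this is the region integral divided by the full normalization integral.
Let t = x/d; then A² and the length scale cancel, so P = ∫_{1/4}^{11/12} t^4·(1 - t)^4 dt ÷ ∫_{0}^{1} t^4·(1 - t)^4 dt.
With ∫ t^4·(1 - t)^4 dt = t^5·(70·t^4 - 315·t^3 + 540·t^2 - 420·t + 126)/630 + C, the region integral is ≈ 0.0015090 and the full one is 1/630.
The result is P = 0.9507.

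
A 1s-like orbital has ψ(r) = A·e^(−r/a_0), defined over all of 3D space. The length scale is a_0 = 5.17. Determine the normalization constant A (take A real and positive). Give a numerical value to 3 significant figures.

Normalization requires ∫|ψ|² 4πr² dr = 1, integrated from 0 to ∞.
Recall ∫₀^∞ r^m e^(−r/β) dr = m!·β^(m+1), with ψ = A·e^(−r/a_0), the integral evaluates to A²·[π·a_0^3].
Hence A² = 1/[π·a_0^3].
Substituting a_0 = 5.17 gives A² = 0.002303, so A = 0.04799.

A ≈ 0.0480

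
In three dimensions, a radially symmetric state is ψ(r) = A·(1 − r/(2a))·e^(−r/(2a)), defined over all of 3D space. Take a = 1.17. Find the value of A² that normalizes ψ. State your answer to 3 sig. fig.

Require ∫ |ψ|² 4πr² dr = 1 over the whole domain.
In 3D with spherical symmetry the volume element is 4πr² dr.
The integral (without the A² prefactor) comes out to 8·π·a^3.
Substituting a = 1.17 gives A² = 0.02484, so A = 0.1576.

A^2 ≈ 0.0248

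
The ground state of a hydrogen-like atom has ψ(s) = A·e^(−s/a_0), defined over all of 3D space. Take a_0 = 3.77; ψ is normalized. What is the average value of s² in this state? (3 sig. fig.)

⟨s^2⟩ ≈ 42.6

⟨s²⟩ = ∫ s^2 |ψ|² 4πs² ds over the full domain.
The ratio of the moment integral to the normalization integral gives ⟨s²⟩ = 3·a_0^2.
With a_0 = 3.77, ⟨s^2⟩ = 42.64.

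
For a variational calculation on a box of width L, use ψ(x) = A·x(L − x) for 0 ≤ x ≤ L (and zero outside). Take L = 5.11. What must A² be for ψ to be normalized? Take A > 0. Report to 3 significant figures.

We need A² ∫|f|² dx = 1, taking the integral from 0 to L.
Expanding the polynomial and integrating term by term, carrying out the integral gives A² · L^5/30.
Hence A² = 1/[L^5/30].
Substituting L = 5.11 gives A² = 0.008610, so A = 0.09279.

A^2 ≈ 0.00861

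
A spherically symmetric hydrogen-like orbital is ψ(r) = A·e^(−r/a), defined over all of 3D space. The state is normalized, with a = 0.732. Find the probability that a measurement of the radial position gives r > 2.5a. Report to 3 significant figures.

With dV = 4πr²dr, the probability is ∫|ψ|² dV over r > 2.5a.
Normalization gives A² = 1/(π·a^3).
In terms of u = r/a (A², 4π and the length scale all cancel between numerator and denominator), P = [∫_{2.5}^{∞} u^2·e^(-2·u) du] / [∫_{0}^{∞} u^2·e^(-2·u) du].
With ∫ u^2·e^(-2·u) du = -(2·u^2 + 2·u + 1)·e^(-2·u)/4 + C, the region integral is 37·e^(-5)/8 and the full one is 1/4.
The region integral divided by the full integral gives P = 0.1247.

P ≈ 0.125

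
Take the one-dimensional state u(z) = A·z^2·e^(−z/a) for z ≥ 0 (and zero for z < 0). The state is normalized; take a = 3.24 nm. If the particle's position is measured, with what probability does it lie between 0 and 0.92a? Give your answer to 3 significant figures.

P ≈ 0.0394

|u|² is the probability density, so P = ∫_{0}^{0.92a} |u|² dz.
Since A² = 1/(3·a^5/4), this is the region integral divided by the full normalization integral.
Substituting t = z/a, A² and the length scale cancel in the ratio: P = ∫_{0}^{0.92} t^4·e^(-2·t) dt / ∫_{0}^{∞} t^4·e^(-2·t) dt.
An antiderivative of t^4·e^(-2·t) is -(t^4/2 + t^3 + 3·t^2/2 + 3·t/2 + 3/4)·e^(-2·t); evaluating from 0 to 0.92 gives ≈ 0.029527, while the full integral is 3/4.
Taking the ratio, P = 0.03937.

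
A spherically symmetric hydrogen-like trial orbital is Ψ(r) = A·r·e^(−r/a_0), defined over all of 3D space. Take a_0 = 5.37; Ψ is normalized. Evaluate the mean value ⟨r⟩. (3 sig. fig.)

⟨r⟩ ≈ 13.4

⟨r⟩ = ∫ r |Ψ|² 4πr² dr over the full domain.
With ∫₀^∞ r^5 e^(−αr) dr = 5!/α^6, evaluating both integrals, ⟨r⟩ = 5·a_0/2.
Putting a_0 = 5.37 gives 13.43.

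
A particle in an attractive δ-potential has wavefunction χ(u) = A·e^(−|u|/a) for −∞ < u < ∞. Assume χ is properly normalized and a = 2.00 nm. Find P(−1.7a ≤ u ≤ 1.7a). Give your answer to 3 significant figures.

|χ|² is the probability density, so P = ∫_{−1.7a}^{1.7a} |χ|² du.
Since A² = 1/(a), this is the region integral divided by the full normalization integral.
Both integrals are even about u = 0, so only the u ≥ 0 halves are needed (the factors of 2 cancel). Let t = u/a; then A² and the length scale cancel, so P = ∫_{0}^{1.7} e^(-2·t) dt ÷ ∫_{0}^{∞} e^(-2·t) dt.
An antiderivative of e^(-2·t) is -e^(-2·t)/2; evaluating from 0 to 1.7 gives 1/2 - e^(-17/5)/2, while the full integral is 1/2.
Taking the ratio, P = 0.9666.

P ≈ 0.967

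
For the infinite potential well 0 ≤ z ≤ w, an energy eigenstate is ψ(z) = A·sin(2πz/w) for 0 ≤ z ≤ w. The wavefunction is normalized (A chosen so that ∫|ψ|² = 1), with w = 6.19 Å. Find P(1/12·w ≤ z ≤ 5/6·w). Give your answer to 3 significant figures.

P = ∫_{1/12·w}^{5/6·w} |ψ(z)|² dz.
With A² fixed by ∫|ψ|² = 1, i.e. A² = (w/2)^(−1), substitute and integrate.
In terms of u = z/w (A² and the length scale cancel between numerator and denominator), P = [∫_{1/12}^{5/6} sin(2·π·u)^2 du] / [∫_{0}^{1} sin(2·π·u)^2 du].
Using ∫ sin(2·π·u)^2 du = u/2 - sin(4·π·u)/(8·π), the numerator is √(3)/(8·π) + 3/8 and the denominator is 1/2.
The result is P = (√(3) + 3·π)/(4·π).

P ≈ 0.888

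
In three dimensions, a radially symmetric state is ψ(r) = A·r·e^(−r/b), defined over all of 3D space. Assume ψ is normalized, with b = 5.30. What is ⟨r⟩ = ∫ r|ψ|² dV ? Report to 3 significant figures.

⟨r⟩ ≈ 13.3

⟨r⟩ = ∫ r |ψ|² 4πr² dr over the full domain.
Using ∫₀^∞ rⁿ e^(−αr) dr = n!/αⁿ⁺¹, since the A² factors cancel between numerator and denominator, ⟨r⟩ = 5·b/2.
Putting b = 5.30 gives 13.25.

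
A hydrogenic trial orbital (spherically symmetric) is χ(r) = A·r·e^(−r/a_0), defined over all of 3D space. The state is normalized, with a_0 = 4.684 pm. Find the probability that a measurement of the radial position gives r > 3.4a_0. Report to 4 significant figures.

P ≈ 0.1920

With dV = 4πr²dr, the probability is ∫|χ|² dV over r > 3.4a_0.
A² is fixed by ∫₀^∞ 4πr²|χ|² dr = 1, i.e. A² = (3·π·a_0^5)^(−1).
In terms of u = r/a_0 (A², 4π and the length scale all cancel between numerator and denominator), P = [∫_{3.4}^{∞} u^4·e^(-2·u) du] / [∫_{0}^{∞} u^4·e^(-2·u) du].
Using ∫ u^4·e^(-2·u) du = -(u^4/2 + u^3 + 3·u^2/2 + 3·u/2 + 3/4)·e^(-2·u), the numerator is ≈ 0.144023 and the denominator is 3/4.
This evaluates to P = 0.19203.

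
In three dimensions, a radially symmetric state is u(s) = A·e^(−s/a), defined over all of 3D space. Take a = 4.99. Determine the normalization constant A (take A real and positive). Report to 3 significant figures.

We need A² ∫|f|² 4πs² ds = 1, taking the integral from 0 to ∞.
With ∫₀^∞ s^2 e^(−αs) ds = 2!/α^3, the integral (without the A² prefactor) comes out to π·a^3.
Substituting a = 4.99 gives A² = 0.002562, so A = 0.05061.

A ≈ 0.0506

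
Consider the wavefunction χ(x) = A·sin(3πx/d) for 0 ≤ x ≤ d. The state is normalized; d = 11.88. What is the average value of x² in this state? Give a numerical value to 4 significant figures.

⟨x²⟩ = ∫ x^2 |χ|² dx over the full domain.
Using sin²θ = (1 − cos 2θ)/2, the ratio of the moment integral to the normalization integral gives ⟨x²⟩ = -d^2/(18·π^2) + d^2/3.
Putting d = 11.88 gives 46.250.

⟨x^2⟩ ≈ 46.25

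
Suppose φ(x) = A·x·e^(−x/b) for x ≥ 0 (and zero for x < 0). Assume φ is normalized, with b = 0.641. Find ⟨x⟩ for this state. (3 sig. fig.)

The expectation value is the |φ|²-weighted average of x: ∫ x|φ|² dx.
With ∫₀^∞ x^3 e^(−αx) dx = 3!/α^4, the ratio of the moment integral to the normalization integral gives ⟨x⟩ = 3·b/2.
Putting b = 0.641 gives 0.9615.

⟨x⟩ ≈ 0.962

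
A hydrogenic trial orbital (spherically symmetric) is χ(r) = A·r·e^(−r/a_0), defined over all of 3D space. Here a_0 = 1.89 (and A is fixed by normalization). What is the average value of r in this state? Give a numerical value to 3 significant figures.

⟨r⟩ ≈ 4.73

By definition ⟨r⟩ = ∫ r |χ(r)|² 4πr² dr.
Evaluating both integrals, ⟨r⟩ = 5·a_0/2.
Putting a_0 = 1.89 gives 4.725.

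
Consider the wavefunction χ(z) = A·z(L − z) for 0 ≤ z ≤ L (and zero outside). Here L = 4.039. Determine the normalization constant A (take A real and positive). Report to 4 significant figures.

Require ∫ |χ|² dz = 1 over the whole domain.
Carrying out the integral gives A² · L^5/30.
So A² = (L^5/30)^(−1).
With L = 4.039: A² = 0.027909 and A = 0.16706.

A ≈ 0.1671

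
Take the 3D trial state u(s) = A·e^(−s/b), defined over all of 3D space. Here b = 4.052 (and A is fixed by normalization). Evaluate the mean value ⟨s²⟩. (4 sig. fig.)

⟨s²⟩ = ∫ s^2 |u|² 4πs² ds over the full domain.
With ∫₀^∞ s^4 e^(−αs) ds = 4!/α^5, evaluating both integrals, ⟨s²⟩ = 3·b^2.
With b = 4.052, ⟨s^2⟩ = 49.256.

⟨s^2⟩ ≈ 49.26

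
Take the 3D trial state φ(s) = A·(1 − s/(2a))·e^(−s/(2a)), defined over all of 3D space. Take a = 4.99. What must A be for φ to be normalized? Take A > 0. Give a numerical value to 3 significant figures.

Normalization requires ∫|φ|² 4πs² ds = 1, integrated from 0 to ∞.
In 3D with spherical symmetry the volume element is 4πs² ds.
Using ∫₀^∞ sⁿ e^(−αs) ds = n!/αⁿ⁺¹, the integral (without the A² prefactor) comes out to 8·π·a^3.
So A² = (8·π·a^3)^(−1).
Substituting a = 4.99 gives A² = 0.0003202, so A = 0.01789.

A ≈ 0.0179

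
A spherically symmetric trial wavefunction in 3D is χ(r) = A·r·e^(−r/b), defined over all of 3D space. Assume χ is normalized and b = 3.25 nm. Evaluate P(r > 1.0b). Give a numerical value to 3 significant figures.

P ≈ 0.947

P = ∫ |χ|² 4πr² dr over r > 1.0b.
Normalization gives A² = 1/(3·π·b^5).
Let u = r/b; then A², 4π and the length scale all cancel, so P = ∫_{1.0}^{∞} u^4·e^(-2·u) du ÷ ∫_{0}^{∞} u^4·e^(-2·u) du.
Using ∫ u^4·e^(-2·u) du = -(u^4/2 + u^3 + 3·u^2/2 + 3·u/2 + 3/4)·e^(-2·u), the numerator is 21·e^(-2)/4 and the denominator is 3/4.
The region integral divided by the full integral gives P = 0.9473.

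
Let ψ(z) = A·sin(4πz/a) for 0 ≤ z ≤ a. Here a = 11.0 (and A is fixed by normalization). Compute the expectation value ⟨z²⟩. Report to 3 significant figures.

⟨z^2⟩ ≈ 40.0

By definition ⟨z²⟩ = ∫ z^2 |ψ(z)|² dz.
Evaluating both integrals, ⟨z²⟩ = -a^2/(32·π^2) + a^2/3.
Putting a = 11.0 gives 39.95.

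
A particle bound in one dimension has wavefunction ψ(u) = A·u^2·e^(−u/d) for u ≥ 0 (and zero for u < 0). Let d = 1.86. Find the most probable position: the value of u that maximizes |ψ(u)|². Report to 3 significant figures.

u ≈ 3.72

The maximum of |ψ(u)|² occurs where its derivative vanishes.
This gives u = 2·d.
With d = 1.86, the most probable position is 3.720.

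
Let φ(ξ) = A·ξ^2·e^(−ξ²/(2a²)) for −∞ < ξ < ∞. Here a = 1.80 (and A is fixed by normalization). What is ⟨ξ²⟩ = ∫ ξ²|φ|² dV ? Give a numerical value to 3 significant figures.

The expectation value is the |φ|²-weighted average of ξ^2: ∫ ξ^2|φ|² dξ.
With ∫_{−∞}^{∞} ξ^(2m) e^(−αξ²) dξ = (2m−1)!!·√π / (2^m α^(m+1/2)), the ratio of the moment integral to the normalization integral gives ⟨ξ²⟩ = 5·a^2/2.
With a = 1.80, ⟨ξ^2⟩ = 8.100.

⟨ξ^2⟩ ≈ 8.10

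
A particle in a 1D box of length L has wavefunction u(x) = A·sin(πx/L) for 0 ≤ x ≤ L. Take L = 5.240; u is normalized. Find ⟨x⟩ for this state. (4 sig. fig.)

The expectation value is the |u|²-weighted average of x: ∫ x|u|² dx.
The ratio of the moment integral to the normalization integral gives ⟨x⟩ = L/2.
Putting L = 5.240 gives 2.6200.

⟨x⟩ ≈ 2.620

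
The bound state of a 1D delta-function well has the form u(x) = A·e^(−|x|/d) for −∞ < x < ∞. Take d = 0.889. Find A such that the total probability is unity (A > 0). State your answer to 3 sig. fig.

We need A² ∫|f|² dx = 1, taking the integral from −∞ to ∞.
With u = A·e^(−|x|/d), the integral evaluates to A²·[d].
Hence A² = 1/[d].
Plugging in d = 0.889 yields A = 1.061.

A ≈ 1.06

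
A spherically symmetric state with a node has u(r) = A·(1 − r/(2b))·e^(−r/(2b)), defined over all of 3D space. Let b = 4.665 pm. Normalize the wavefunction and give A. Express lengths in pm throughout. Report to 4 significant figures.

We need A² ∫|f|² 4πr² dr = 1, taking the integral from 0 to ∞.
(Spherical symmetry: dV = 4πr² dr.)
∫|u|² 4πr² dr = A²·(8·π·b^3).
Hence A² = 1/[8·π·b^3].
With b = 4.665: A² = 0.00039193 and A = 0.019797.

A ≈ 0.01980 pm^(-3/2)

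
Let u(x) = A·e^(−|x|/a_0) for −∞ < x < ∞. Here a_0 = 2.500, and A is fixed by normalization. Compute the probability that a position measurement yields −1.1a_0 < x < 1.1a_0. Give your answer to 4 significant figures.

P ≈ 0.8892

|u|² is the probability density, so P = ∫_{−1.1a_0}^{1.1a_0} |u|² dx.
The normalization integral ∫|u|²dx over the whole domain equals a_0·A², and A² cancels in the ratio.
Both integrals are even about x = 0, so only the x ≥ 0 halves are needed (the factors of 2 cancel). In terms of t = x/a_0 (A² and the length scale cancel between numerator and denominator), P = [∫_{0}^{1.1} e^(-2·t) dt] / [∫_{0}^{∞} e^(-2·t) dt].
An antiderivative of e^(-2·t) is -e^(-2·t)/2; evaluating from 0 to 1.1 gives 1/2 - e^(-11/5)/2, while the full integral is 1/2.
Taking the ratio, P = 0.88920.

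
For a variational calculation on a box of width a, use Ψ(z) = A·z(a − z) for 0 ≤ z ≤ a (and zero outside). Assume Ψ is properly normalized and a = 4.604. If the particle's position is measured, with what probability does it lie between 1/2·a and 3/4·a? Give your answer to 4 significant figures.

P ≈ 0.3965

P = ∫_{1/2·a}^{3/4·a} |Ψ(z)|² dz.
Since A² = 1/(a^5/30), this is the region integral divided by the full normalization integral.
Substituting u = z/a, A² and the length scale cancel in the ratio: P = ∫_{1/2}^{3/4} u^2·(1 - u)^2 du / ∫_{0}^{1} u^2·(1 - u)^2 du.
An antiderivative of u^2·(1 - u)^2 is u^3·(6·u^2 - 15·u + 10)/30; evaluating from 1/2 to 3/4 gives ≈ 0.0132161, while the full integral is 1/30.
This works out to P = 203/512.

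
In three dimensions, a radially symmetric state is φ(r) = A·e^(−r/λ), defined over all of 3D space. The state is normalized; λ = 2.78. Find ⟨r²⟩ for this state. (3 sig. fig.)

⟨r^2⟩ ≈ 23.2

The expectation value is the |φ|²-weighted average of r^2: ∫ r^2|φ|² 4πr² dr.
Evaluating both integrals, ⟨r²⟩ = 3·λ^2.
With λ = 2.78, ⟨r^2⟩ = 23.19.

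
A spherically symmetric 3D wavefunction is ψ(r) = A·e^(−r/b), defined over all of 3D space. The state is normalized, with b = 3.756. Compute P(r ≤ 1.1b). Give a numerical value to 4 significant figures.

P ≈ 0.3773

P = ∫ |ψ|² 4πr² dr over r ≤ 1.1b.
A² is fixed by ∫₀^∞ 4πr²|ψ|² dr = 1, i.e. A² = (π·b^3)^(−1).
Substituting u = r/b, A², 4π and the length scale all cancel in the ratio: P = ∫_{0}^{1.1} u^2·e^(-2·u) du / ∫_{0}^{∞} u^2·e^(-2·u) du.
An antiderivative of u^2·e^(-2·u) is -(2·u^2 + 2·u + 1)·e^(-2·u)/4; evaluating from 0 to 1.1 gives 1/4 - 281·e^(-11/5)/200, while the full integral is 1/4.
This evaluates to P = 0.37729.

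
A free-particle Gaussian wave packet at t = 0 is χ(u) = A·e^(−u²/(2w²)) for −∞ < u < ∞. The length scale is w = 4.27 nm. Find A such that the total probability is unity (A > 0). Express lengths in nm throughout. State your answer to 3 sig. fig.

A ≈ 0.363 nm^(-1/2)

The normalization condition is ∫|χ|² du = 1 from −∞ to ∞.
Using the Gaussian integral ∫_{−∞}^{∞} e^(−αu²) du = √(π/α), carrying out the integral gives A² · √(π)·w.
Hence A² = 1/[√(π)·w].
Plugging in w = 4.27 yields A = 0.3635.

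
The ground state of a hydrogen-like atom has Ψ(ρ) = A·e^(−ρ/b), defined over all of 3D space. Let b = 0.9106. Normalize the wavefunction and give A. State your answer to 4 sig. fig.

A ≈ 0.6493

Require ∫ |Ψ|² 4πρ² dρ = 1 over the whole domain.
(Spherical symmetry: dV = 4πρ² dρ.)
Recall ∫₀^∞ ρ^m e^(−ρ/β) dρ = m!·β^(m+1), with Ψ = A·e^(−ρ/b), the integral evaluates to A²·[π·b^3].
With b = 0.9106: A² = 0.42157 and A = 0.64928.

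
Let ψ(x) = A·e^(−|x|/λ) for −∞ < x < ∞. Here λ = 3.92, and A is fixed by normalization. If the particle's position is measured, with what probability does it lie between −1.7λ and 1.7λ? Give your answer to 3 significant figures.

P ≈ 0.967

|ψ|² is the probability density, so P = ∫_{−1.7λ}^{1.7λ} |ψ|² dx.
With A² fixed by ∫|ψ|² = 1, i.e. A² = (λ)^(−1), substitute and integrate.
By symmetry take twice the x ≥ 0 contribution in numerator and denominator; the 2's cancel. In terms of u = x/λ (A² and the length scale cancel between numerator and denominator), P = [∫_{0}^{1.7} e^(-2·u) du] / [∫_{0}^{∞} e^(-2·u) du].
An antiderivative of e^(-2·u) is -e^(-2·u)/2; evaluating from 0 to 1.7 gives 1/2 - e^(-17/5)/2, while the full integral is 1/2.
Evaluating gives P = 0.9666.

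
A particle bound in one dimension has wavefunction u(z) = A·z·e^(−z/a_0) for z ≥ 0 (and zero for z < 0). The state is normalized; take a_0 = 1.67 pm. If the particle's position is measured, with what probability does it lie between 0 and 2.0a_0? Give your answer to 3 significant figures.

|u|² is the probability density, so P = ∫_{0}^{2.0a_0} |u|² dz.
With A² fixed by ∫|u|² = 1, i.e. A² = (a_0^3/4)^(−1), substitute and integrate.
Substituting t = z/a_0, A² and the length scale cancel in the ratio: P = ∫_{0}^{2.0} t^2·e^(-2·t) dt / ∫_{0}^{∞} t^2·e^(-2·t) dt.
With ∫ t^2·e^(-2·t) dt = -(2·t^2 + 2·t + 1)·e^(-2·t)/4 + C, the region integral is 1/4 - 13·e^(-4)/4 and the full one is 1/4.
Evaluating gives P = 0.7619.

P ≈ 0.762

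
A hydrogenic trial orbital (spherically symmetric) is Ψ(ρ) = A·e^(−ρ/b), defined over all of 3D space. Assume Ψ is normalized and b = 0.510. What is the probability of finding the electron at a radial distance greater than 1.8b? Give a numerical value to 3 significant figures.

P = ∫ |Ψ|² 4πρ² dρ over ρ > 1.8b.
Normalization gives A² = 1/(π·b^3).
Substituting u = ρ/b, A², 4π and the length scale all cancel in the ratio: P = ∫_{1.8}^{∞} u^2·e^(-2·u) du / ∫_{0}^{∞} u^2·e^(-2·u) du.
With ∫ u^2·e^(-2·u) du = -(2·u^2 + 2·u + 1)·e^(-2·u)/4 + C, the region integral is 277·e^(-18/5)/100 and the full one is 1/4.
This evaluates to P = 0.3027.

P ≈ 0.303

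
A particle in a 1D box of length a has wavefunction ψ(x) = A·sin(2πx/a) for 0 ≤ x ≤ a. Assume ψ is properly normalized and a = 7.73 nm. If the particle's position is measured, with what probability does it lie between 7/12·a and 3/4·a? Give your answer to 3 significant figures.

P ≈ 0.236

The probability is P = ∫ |ψ|² dx over [7/12·a, 3/4·a].
The normalization integral ∫|ψ|²dx over the whole domain equals a/2·A², and A² cancels in the ratio.
In terms of u = x/a (A² and the length scale cancel between numerator and denominator), P = [∫_{7/12}^{3/4} sin(2·π·u)^2 du] / [∫_{0}^{1} sin(2·π·u)^2 du].
Using ∫ sin(2·π·u)^2 du = u/2 - sin(4·π·u)/(8·π), the numerator is √(3)/(16·π) + 1/12 and the denominator is 1/2.
Evaluating gives P = (√(3)/8 + π/6)/π.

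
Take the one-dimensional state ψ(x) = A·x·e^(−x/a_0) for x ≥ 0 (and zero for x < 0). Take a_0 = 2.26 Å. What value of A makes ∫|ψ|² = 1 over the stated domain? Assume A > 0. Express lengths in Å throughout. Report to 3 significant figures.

The normalization condition is ∫|ψ|² dx = 1 from 0 to ∞.
Using ∫₀^∞ xⁿ e^(−αx) dx = n!/αⁿ⁺¹, with ψ = A·x·e^(−x/a_0), the integral evaluates to A²·[a_0^3/4].
With a_0 = 2.26: A² = 0.3465 and A = 0.5887.

A ≈ 0.589 Å^(-3/2)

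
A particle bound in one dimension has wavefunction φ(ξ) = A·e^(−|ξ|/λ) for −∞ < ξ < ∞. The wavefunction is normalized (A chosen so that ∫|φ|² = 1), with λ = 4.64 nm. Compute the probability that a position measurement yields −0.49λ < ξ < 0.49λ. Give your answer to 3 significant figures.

P ≈ 0.625

|φ|² is the probability density, so P = ∫_{−0.49λ}^{0.49λ} |φ|² dξ.
Since A² = 1/(λ), this is the region integral divided by the full normalization integral.
Both integrals are even about ξ = 0, so only the ξ ≥ 0 halves are needed (the factors of 2 cancel). Substituting u = ξ/λ, A² and the length scale cancel in the ratio: P = ∫_{0}^{0.49} e^(-2·u) du / ∫_{0}^{∞} e^(-2·u) du.
With ∫ e^(-2·u) du = -e^(-2·u)/2 + C, the region integral is 1/2 - e^(-49/50)/2 and the full one is 1/2.
The result is P = 0.6247.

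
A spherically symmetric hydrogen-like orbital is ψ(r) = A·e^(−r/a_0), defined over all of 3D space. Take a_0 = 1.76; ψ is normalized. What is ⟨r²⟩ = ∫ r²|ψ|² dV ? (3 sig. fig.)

⟨r^2⟩ ≈ 9.29

By definition ⟨r²⟩ = ∫ r^2 |ψ(r)|² 4πr² dr.
Since the A² factors cancel between numerator and denominator, ⟨r²⟩ = 3·a_0^2.
Putting a_0 = 1.76 gives 9.293.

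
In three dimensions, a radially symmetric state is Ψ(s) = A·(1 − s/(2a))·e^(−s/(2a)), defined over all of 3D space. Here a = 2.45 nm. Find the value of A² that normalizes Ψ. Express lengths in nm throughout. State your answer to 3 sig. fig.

Require ∫ |Ψ|² 4πs² ds = 1 over the whole domain.
(Spherical symmetry: dV = 4πs² ds.)
Using ∫₀^∞ sⁿ e^(−αs) ds = n!/αⁿ⁺¹, the integral (without the A² prefactor) comes out to 8·π·a^3.
Hence A² = 1/[8·π·a^3].
Substituting a = 2.45 gives A² = 0.002706, so A = 0.05202.

A^2 ≈ 0.00271 nm^(-3)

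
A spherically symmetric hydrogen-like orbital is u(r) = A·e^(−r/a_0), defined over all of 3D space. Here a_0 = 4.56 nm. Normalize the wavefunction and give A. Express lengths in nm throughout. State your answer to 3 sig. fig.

Normalization requires ∫|u|² 4πr² dr = 1, integrated from 0 to ∞.
The angular integral contributes 4π, leaving ∫₀^∞ r²|u|² dr.
Carrying out the integral gives A² · π·a_0^3.
Hence A² = 1/[π·a_0^3].
With a_0 = 4.56: A² = 0.003357 and A = 0.05794.

A ≈ 0.0579 nm^(-3/2)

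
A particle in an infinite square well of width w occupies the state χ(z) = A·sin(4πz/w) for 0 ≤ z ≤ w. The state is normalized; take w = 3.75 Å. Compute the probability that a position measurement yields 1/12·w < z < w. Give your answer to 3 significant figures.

P ≈ 0.951

The probability is P = ∫ |χ|² dz over [1/12·w, w].
The normalization integral ∫|χ|²dz over the whole domain equals w/2·A², and A² cancels in the ratio.
Let u = z/w; then A² and the length scale cancel, so P = ∫_{1/12}^{1} sin(4·π·u)^2 du ÷ ∫_{0}^{1} sin(4·π·u)^2 du.
An antiderivative of sin(4·π·u)^2 is u/2 - sin(4·π·u)·cos(4·π·u)/(8·π); evaluating from 1/12 to 1 gives √(3)/(32·π) + 11/24, while the full integral is 1/2.
Evaluating gives P = √(3)/(16·π) + 11/12.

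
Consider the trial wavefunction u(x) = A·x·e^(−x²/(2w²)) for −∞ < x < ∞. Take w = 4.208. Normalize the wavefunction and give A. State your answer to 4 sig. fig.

We need A² ∫|f|² dx = 1, taking the integral from −∞ to ∞.
Carrying out the integral gives A² · √(π)·w^3/2.
Setting this equal to 1 gives A² = 1/(√(π)·w^3/2).
Plugging in w = 4.208 yields A = 0.12306.

A ≈ 0.1231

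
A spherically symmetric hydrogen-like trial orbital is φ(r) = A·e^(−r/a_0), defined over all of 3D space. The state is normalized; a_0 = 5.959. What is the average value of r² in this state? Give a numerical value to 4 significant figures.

⟨r^2⟩ ≈ 106.5

The expectation value is the |φ|²-weighted average of r^2: ∫ r^2|φ|² 4πr² dr.
The ratio of the moment integral to the normalization integral gives ⟨r²⟩ = 3·a_0^2.
Putting a_0 = 5.959 gives 106.53.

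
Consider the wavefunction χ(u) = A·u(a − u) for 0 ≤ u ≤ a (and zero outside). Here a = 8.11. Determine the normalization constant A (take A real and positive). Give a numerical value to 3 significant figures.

Normalization requires ∫|χ|² du = 1, integrated from 0 to a.
With χ = A·u(a − u), the integral evaluates to A²·[a^5/30].
Substituting a = 8.11 gives A² = 0.0008551, so A = 0.02924.

A ≈ 0.0292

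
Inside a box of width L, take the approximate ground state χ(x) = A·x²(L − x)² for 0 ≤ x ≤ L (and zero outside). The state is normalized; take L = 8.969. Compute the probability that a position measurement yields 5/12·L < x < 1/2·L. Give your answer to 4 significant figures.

P = ∫_{5/12·L}^{1/2·L} |χ(x)|² dx.
The normalization integral ∫|χ|²dx over the whole domain equals L^9/630·A², and A² cancels in the ratio.
Let u = x/L; then A² and the length scale cancel, so P = ∫_{5/12}^{1/2} u^4·(1 - u)^4 du ÷ ∫_{0}^{1} u^4·(1 - u)^4 du.
An antiderivative of u^4·(1 - u)^4 is u^5·(70·u^4 - 315·u^3 + 540·u^2 - 420·u + 126)/630; evaluating from 5/12 to 1/2 gives ≈ 0.000313762, while the full integral is 1/630.
Taking the ratio, P = 0.19767.

P ≈ 0.1977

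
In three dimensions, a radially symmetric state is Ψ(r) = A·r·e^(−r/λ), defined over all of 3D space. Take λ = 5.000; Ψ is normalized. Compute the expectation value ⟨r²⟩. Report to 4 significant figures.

⟨r^2⟩ ≈ 187.5

The expectation value is the |Ψ|²-weighted average of r^2: ∫ r^2|Ψ|² 4πr² dr.
The ratio of the moment integral to the normalization integral gives ⟨r²⟩ = 15·λ^2/2.
With λ = 5.000, ⟨r^2⟩ = 187.50.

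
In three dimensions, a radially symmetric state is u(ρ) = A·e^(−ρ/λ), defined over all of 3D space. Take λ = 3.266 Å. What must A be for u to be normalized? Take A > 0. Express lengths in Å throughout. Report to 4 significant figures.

We need A² ∫|f|² 4πρ² dρ = 1, taking the integral from 0 to ∞.
(Spherical symmetry: dV = 4πρ² dρ.)
Recall ∫₀^∞ ρ^m e^(−ρ/β) dρ = m!·β^(m+1), ∫|u|² 4πρ² dρ = A²·(π·λ^3).
With λ = 3.266: A² = 0.0091370 and A = 0.095587.

A ≈ 0.09559 Å^(-3/2)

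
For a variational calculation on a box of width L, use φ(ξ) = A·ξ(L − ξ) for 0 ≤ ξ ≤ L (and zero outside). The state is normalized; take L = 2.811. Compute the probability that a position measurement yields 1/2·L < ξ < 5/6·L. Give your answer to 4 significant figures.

P ≈ 0.4645

The probability is P = ∫ |φ|² dξ over [1/2·L, 5/6·L].
The normalization integral ∫|φ|²dξ over the whole domain equals L^5/30·A², and A² cancels in the ratio.
Let u = ξ/L; then A² and the length scale cancel, so P = ∫_{1/2}^{5/6} u^2·(1 - u)^2 du ÷ ∫_{0}^{1} u^2·(1 - u)^2 du.
With ∫ u^2·(1 - u)^2 du = u^3·(6·u^2 - 15·u + 10)/30 + C, the region integral is ≈ 0.0154835 and the full one is 1/30.
Taking the ratio, P = 301/648.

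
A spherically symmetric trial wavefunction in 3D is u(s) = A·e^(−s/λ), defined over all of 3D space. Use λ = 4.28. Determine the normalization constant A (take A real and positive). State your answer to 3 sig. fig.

We need A² ∫|f|² 4πs² ds = 1, taking the integral from 0 to ∞.
With u = A·e^(−s/λ), the integral evaluates to A²·[π·λ^3].
So A² = (π·λ^3)^(−1).
With λ = 4.28: A² = 0.004060 and A = 0.06372.

A ≈ 0.0637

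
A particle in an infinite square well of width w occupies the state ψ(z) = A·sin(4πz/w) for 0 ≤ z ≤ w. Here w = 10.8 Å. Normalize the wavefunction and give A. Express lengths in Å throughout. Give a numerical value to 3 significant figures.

A ≈ 0.430 Å^(-1/2)

The normalization condition is ∫|ψ|² dz = 1 from 0 to w.
The integral (without the A² prefactor) comes out to w/2.
So A² = (w/2)^(−1).
With w = 10.8: A² = 0.1852 and A = 0.4303.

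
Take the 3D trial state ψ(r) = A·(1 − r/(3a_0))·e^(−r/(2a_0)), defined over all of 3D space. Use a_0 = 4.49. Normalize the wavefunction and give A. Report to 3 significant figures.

A ≈ 0.0363

The normalization condition is ∫|ψ|² 4πr² dr = 1 from 0 to ∞.
The angular integral contributes 4π, leaving ∫₀^∞ r²|ψ|² dr.
With ∫₀^∞ r^4 e^(−αr) dr = 4!/α^5, ∫|ψ|² 4πr² dr = A²·(8·π·a_0^3/3).
Hence A² = 1/[8·π·a_0^3/3].
With a_0 = 4.49: A² = 0.001319 and A = 0.03631.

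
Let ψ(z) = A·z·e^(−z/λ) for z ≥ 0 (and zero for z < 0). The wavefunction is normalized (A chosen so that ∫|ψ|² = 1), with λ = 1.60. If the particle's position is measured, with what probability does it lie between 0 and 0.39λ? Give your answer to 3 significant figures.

P = ∫_{0}^{0.39λ} |ψ(z)|² dz.
With A² fixed by ∫|ψ|² = 1, i.e. A² = (λ^3/4)^(−1), substitute and integrate.
Let u = z/λ; then A² and the length scale cancel, so P = ∫_{0}^{0.39} u^2·e^(-2·u) du ÷ ∫_{0}^{∞} u^2·e^(-2·u) du.
An antiderivative of u^2·e^(-2·u) is -(2·u^2 + 2·u + 1)·e^(-2·u)/4; evaluating from 0 to 0.39 gives ≈ 0.011148, while the full integral is 1/4.
Evaluating gives P = 0.04459.

P ≈ 0.0446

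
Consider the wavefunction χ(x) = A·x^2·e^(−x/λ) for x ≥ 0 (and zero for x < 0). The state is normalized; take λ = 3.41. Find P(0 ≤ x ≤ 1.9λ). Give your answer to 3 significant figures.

|χ|² is the probability density, so P = ∫_{0}^{1.9λ} |χ|² dx.
The normalization integral ∫|χ|²dx over the whole domain equals 3·λ^5/4·A², and A² cancels in the ratio.
In terms of u = x/λ (A² and the length scale cancel between numerator and denominator), P = [∫_{0}^{1.9} u^4·e^(-2·u) du] / [∫_{0}^{∞} u^4·e^(-2·u) du].
An antiderivative of u^4·e^(-2·u) is -(u^4/2 + u^3 + 3·u^2/2 + 3·u/2 + 3/4)·e^(-2·u); evaluating from 0 to 1.9 gives ≈ 0.24912, while the full integral is 3/4.
Taking the ratio, P = 0.3322.

P ≈ 0.332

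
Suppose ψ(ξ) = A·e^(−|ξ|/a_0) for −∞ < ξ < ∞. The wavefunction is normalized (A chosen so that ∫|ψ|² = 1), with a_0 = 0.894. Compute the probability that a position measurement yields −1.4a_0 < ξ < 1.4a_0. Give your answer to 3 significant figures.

The probability is P = ∫ |ψ|² dξ over [−1.4a_0, 1.4a_0].
With A² fixed by ∫|ψ|² = 1, i.e. A² = (a_0)^(−1), substitute and integrate.
By symmetry take twice the ξ ≥ 0 contribution in numerator and denominator; the 2's cancel. In terms of u = ξ/a_0 (A² and the length scale cancel between numerator and denominator), P = [∫_{0}^{1.4} e^(-2·u) du] / [∫_{0}^{∞} e^(-2·u) du].
Using ∫ e^(-2·u) du = -e^(-2·u)/2, the numerator is 1/2 - e^(-14/5)/2 and the denominator is 1/2.
Evaluating gives P = 0.9392.

P ≈ 0.939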